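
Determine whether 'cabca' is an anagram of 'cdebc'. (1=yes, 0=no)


Sort characters of 'cabca': 'aabcc'
Sort characters of 'cdebc': 'bccde'
Sorted forms differ -> they are NOT anagrams
Result: 0

0


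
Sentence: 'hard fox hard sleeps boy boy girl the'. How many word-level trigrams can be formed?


Word trigrams from [8] words:
  Trigram 1: (hard fox hard)
  Trigram 2: (fox hard sleeps)
  Trigram 3: (hard sleeps boy)
  Trigram 4: (sleeps boy boy)
  Trigram 5: (boy boy girl)
  Trigram 6: (boy girl the)
Total word trigrams: 8 - 2 = 6

6


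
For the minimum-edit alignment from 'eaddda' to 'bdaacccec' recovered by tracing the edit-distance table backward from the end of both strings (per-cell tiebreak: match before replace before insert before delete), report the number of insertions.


Edit distance = 8. Backtracking from cell (6, 9) with preference match > replace > insert > delete,
then listing the resulting alignment 'eaddda' -> 'bdaacccec' left to right:
  Step 1: insert 'b' [insertion #1]
  Step 2: insert 'd' [insertion #2]
  Step 3: replace e->a
  Step 4: keep 'a'
  Step 5: insert 'c' [insertion #3]
  Step 6: replace d->c
  Step 7: replace d->c
  Step 8: replace d->e
  Step 9: replace a->c
Total insertions: 3

3


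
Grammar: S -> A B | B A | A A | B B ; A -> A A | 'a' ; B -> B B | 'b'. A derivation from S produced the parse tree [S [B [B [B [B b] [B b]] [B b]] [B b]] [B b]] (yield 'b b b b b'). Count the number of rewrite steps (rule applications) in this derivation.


Every bracketed nonterminal node [X ...] in the tree is produced by exactly one rule application.
Reading the tree off as a leftmost derivation:
  Step 1: S  =>  B B   (applied S -> B B)
  Step 2: B B  =>  B B B   (applied B -> B B)
  Step 3: B B B  =>  B B B B   (applied B -> B B)
  Step 4: B B B B  =>  B B B B B   (applied B -> B B)
  Step 5: B B B B B  =>  b B B B B   (applied B -> b)
  Step 6: b B B B B  =>  b b B B B   (applied B -> b)
  Step 7: b b B B B  =>  b b b B B   (applied B -> b)
  Step 8: b b b B B  =>  b b b b B   (applied B -> b)
  Step 9: b b b b B  =>  b b b b b   (applied B -> b)
Final yield: b b b b b
Total rewrite steps: 9

9


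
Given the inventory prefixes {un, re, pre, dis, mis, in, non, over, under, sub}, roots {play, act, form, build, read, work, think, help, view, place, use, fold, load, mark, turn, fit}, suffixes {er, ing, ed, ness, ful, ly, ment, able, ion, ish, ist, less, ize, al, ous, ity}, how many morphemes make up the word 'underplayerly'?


Segmenting 'underplayerly' against the inventory:
  'under' -> prefix (morpheme 1)
  'play' -> root (morpheme 2)
  'er' -> suffix (morpheme 3)
  'ly' -> suffix (morpheme 4)
Total morphemes: 4

4


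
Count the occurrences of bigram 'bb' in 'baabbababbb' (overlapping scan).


Scanning 'baabbababbb' for bigram 'bb':
  Position 0: 'ba' -> no
  Position 1: 'aa' -> no
  Position 2: 'ab' -> no
  Position 3: 'bb' -> MATCH
  Position 4: 'ba' -> no
  Position 5: 'ab' -> no
  Position 6: 'ba' -> no
  Position 7: 'ab' -> no
  Position 8: 'bb' -> MATCH
  Position 9: 'bb' -> MATCH
Total matches: 3

3


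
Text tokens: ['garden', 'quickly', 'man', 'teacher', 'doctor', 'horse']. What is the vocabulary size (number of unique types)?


Listing all tokens and tracking unique types:
  Token 1: 'garden' -> NEW (unique so far: 1)
  Token 2: 'quickly' -> NEW (unique so far: 2)
  Token 3: 'man' -> NEW (unique so far: 3)
  Token 4: 'teacher' -> NEW (unique so far: 4)
  Token 5: 'doctor' -> NEW (unique so far: 5)
  Token 6: 'horse' -> NEW (unique so far: 6)
Unique types: ('doctor', 'garden', 'horse', 'man', 'quickly', 'teacher')
Vocabulary size: 6

6


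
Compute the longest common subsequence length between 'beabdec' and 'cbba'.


DP table for LCS of 'beabdec' and 'cbba':
       c  b  b  a
    0  0  0  0  0
  b 0  0  1  1  1
  e 0  0  1  1  1
  a 0  0  1  1  2
  b 0  0  1  2  2
  d 0  0  1  2  2
  e 0  0  1  2  2
  c 0  1  1  2  2
LCS: 'ba'
LCS length = 2

2


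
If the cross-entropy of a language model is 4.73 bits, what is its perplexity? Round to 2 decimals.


Perplexity formula: PP = 2^H
H = 4.73
PP = 2^4.73
Decompose: 2^4.73 = 2^4 * 2^0.73
2^4 = 16, 2^0.73 ~ 1.6586391
PP ~ 16 * 1.6586391 = 26.5382256
Rounded to 2 decimals: 26.54

26.54


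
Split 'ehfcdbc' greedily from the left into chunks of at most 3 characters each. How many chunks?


'ehfcdbc' has 7 characters.
Chunking with max size 3:
  Chunk 1: 'ehf' (positions 0-2)
  Chunk 2: 'cdb' (positions 3-5)
  Chunk 3: 'c' (positions 6-6)
Total chunks: ceil(7 / 3) = 3

3


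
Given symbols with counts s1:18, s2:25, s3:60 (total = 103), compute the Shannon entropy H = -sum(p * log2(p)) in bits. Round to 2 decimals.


Computing entropy H = -sum(p_i * log2(p_i)):
  s1: p = 18/103 = 0.1748, -p*log2(p) = 0.4398
  s2: p = 25/103 = 0.2427, -p*log2(p) = 0.4958
  s3: p = 60/103 = 0.5825, -p*log2(p) = 0.4541
H = sum of terms = 1.3897
Rounded to 2 decimals: 1.39

1.39


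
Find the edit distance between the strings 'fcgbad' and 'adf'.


Building DP table for s1='fcgbad' (len 6) and s2='adf' (len 3):
       a  d  f
    0  1  2  3
  f 1  1  2  2
  c 2  2  2  3
  g 3  3  3  3
  b 4  4  4  4
  a 5  4  5  5
  d 6  5  4  5
Edit distance = dp[6][3] = 5

5


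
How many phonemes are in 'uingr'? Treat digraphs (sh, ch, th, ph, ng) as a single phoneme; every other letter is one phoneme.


Parsing 'uingr' greedily, digraphs first:
  'u' -> vowel phoneme (phonemes so far: 1)
  'i' -> vowel phoneme (phonemes so far: 2)
  'ng' -> digraph (1 consonant phoneme) (phonemes so far: 3)
  'r' -> consonant phoneme (phonemes so far: 4)
Total phonemes: 4

4


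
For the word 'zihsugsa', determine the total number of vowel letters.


Scanning each character of 'zihsugsa':
  Position 1: 'z' -> consonant (running count: 0)
  Position 2: 'i' -> vowel (running count: 1)
  Position 3: 'h' -> consonant (running count: 1)
  Position 4: 's' -> consonant (running count: 1)
  Position 5: 'u' -> vowel (running count: 2)
  Position 6: 'g' -> consonant (running count: 2)
  Position 7: 's' -> consonant (running count: 2)
  Position 8: 'a' -> vowel (running count: 3)
Total vowels: 3

3


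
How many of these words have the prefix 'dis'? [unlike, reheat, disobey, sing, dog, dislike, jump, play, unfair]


Checking each word for prefix 'dis':
  'unlike' -> no (count: 0)
  'reheat' -> no (count: 0)
  'disobey' -> YES, starts with 'dis' (count: 1)
  'sing' -> no (count: 1)
  'dog' -> no (count: 1)
  'dislike' -> YES, starts with 'dis' (count: 2)
  'jump' -> no (count: 2)
  'play' -> no (count: 2)
  'unfair' -> no (count: 2)
Total with prefix 'dis': 2

2


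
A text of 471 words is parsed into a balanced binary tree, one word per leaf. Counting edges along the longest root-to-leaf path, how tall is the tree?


In a balanced binary tree with n leaves the deepest leaf is ceil(log2(n)) edges below the root.
log2(471) = 8.8796
ceil(8.8796) = 9
height (edges) = 9

9


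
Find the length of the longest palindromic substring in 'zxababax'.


Scanning 'zxababax' for palindromic substrings.
Substring at positions 1-7: 'xababax'.
Check: reverse('xababax') = 'xababax' -> palindrome confirmed.
Neighbouring characters ('z' / '-') break symmetry, so it cannot extend further.
No longer palindromic substring exists; longest length = 7

7


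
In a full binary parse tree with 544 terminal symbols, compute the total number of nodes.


Leaf nodes (terminals): 544
Internal nodes = n - 1 = 544 - 1 = 543
Total = leaves + internal = 544 + 543 = 1087

1087


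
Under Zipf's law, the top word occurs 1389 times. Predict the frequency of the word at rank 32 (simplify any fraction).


Zipf's law: freq(rank) = f1 / rank
f1 = 1389, rank = 32
freq = 1389 / 32
GCD(1389, 32) = 1
Simplified: 1389/32

1389/32


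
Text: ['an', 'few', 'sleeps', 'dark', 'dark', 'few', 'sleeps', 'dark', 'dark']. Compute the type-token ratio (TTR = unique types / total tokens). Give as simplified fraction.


Tokens: 9
Unique types: ('an', 'dark', 'few', 'sleeps') = 4
TTR = 4/9
Already in lowest terms.

4/9


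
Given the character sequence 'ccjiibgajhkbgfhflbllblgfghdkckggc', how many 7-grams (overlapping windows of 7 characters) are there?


String 'ccjiibgajhkbgfhflbllblgfghdkckggc' has length L = 33.
Number of overlapping n-grams = L - n + 1
Substituting: 33 - 7 + 1 = 27

27


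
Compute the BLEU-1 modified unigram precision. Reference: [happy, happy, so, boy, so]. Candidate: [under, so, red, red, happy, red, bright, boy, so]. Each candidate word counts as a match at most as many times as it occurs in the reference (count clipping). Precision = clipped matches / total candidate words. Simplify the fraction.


Reference word counts: {'boy': 1, 'happy': 2, 'so': 2}
Checking each candidate word (with clipping):
  'under' -> not in reference -> no match (matches: 0)
  'so' -> in reference (ref count 2, used 1/2) -> match (matches: 1)
  'red' -> not in reference -> no match (matches: 1)
  'red' -> not in reference -> no match (matches: 1)
  'happy' -> in reference (ref count 2, used 1/2) -> match (matches: 2)
  'red' -> not in reference -> no match (matches: 2)
  'bright' -> not in reference -> no match (matches: 2)
  'boy' -> in reference (ref count 1, used 1/1) -> match (matches: 3)
  'so' -> in reference (ref count 2, used 2/2) -> match (matches: 4)
Clipped matches: 4, Candidate length: 9
Precision = 4/9

4/9


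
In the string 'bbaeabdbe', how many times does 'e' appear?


Scanning 'bbaeabdbe' for 'e':
  Position 3: 'e' -> MATCH (count: 1)
  Position 8: 'e' -> MATCH (count: 2)
Total occurrences of 'e': 2

2


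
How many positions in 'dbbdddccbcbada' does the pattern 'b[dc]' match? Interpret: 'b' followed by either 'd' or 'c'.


Pattern: b[dc] means 'b' followed by either 'd' or 'c'.
Scanning 'dbbdddccbcbada' position-by-position:
  Pos 0: window 'db' -> no
  Pos 1: window 'bb' -> no
  Pos 2: window 'bd' -> MATCH
  Pos 3: window 'dd' -> no
  Pos 4: window 'dd' -> no
  Pos 5: window 'dc' -> no
  Pos 6: window 'cc' -> no
  Pos 7: window 'cb' -> no
  Pos 8: window 'bc' -> MATCH
  Pos 9: window 'cb' -> no
  Pos 10: window 'ba' -> no
  Pos 11: window 'ad' -> no
  Pos 12: window 'da' -> no
  Pos 13: window 'a' -> no
Total matches: 2

2


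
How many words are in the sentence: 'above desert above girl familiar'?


Counting words by splitting on spaces:
  Word 1: 'above'
  Word 2: 'desert'
  Word 3: 'above'
  Word 4: 'girl'
  Word 5: 'familiar'
Total words: 5

5


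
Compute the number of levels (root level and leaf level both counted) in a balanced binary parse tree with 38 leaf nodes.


In a balanced binary tree with n leaves the deepest leaf is ceil(log2(n)) edges below the root,
so counting node levels inclusive of root and leaves gives ceil(log2(n)) + 1 levels.
log2(38) = 5.2479
ceil(5.2479) = 6
levels = 6 + 1 = 7

7


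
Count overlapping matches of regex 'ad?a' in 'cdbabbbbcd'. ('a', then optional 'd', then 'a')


Pattern: ad?a means 'a', then optional 'd', then 'a'.
Scanning 'cdbabbbbcd' position-by-position:
  Pos 0: window 'cdb' -> no
  Pos 1: window 'dba' -> no
  Pos 2: window 'bab' -> no
  Pos 3: window 'abb' -> no
  Pos 4: window 'bbb' -> no
  Pos 5: window 'bbb' -> no
  Pos 6: window 'bbc' -> no
  Pos 7: window 'bcd' -> no
  Pos 8: window 'cd' -> no
  Pos 9: window 'd' -> no
Total matches: 0

0


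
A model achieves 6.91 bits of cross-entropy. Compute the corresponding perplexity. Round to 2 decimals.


Perplexity formula: PP = 2^H
H = 6.91
PP = 2^6.91
Decompose: 2^6.91 = 2^6 * 2^0.91
2^6 = 64, 2^0.91 ~ 1.8790455
PP ~ 64 * 1.8790455 = 120.2589120
Rounded to 2 decimals: 120.26

120.26


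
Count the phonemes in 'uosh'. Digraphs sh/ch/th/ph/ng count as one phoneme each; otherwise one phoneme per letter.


Parsing 'uosh' greedily, digraphs first:
  'u' -> vowel phoneme (phonemes so far: 1)
  'o' -> vowel phoneme (phonemes so far: 2)
  'sh' -> digraph (1 consonant phoneme) (phonemes so far: 3)
Total phonemes: 3

3


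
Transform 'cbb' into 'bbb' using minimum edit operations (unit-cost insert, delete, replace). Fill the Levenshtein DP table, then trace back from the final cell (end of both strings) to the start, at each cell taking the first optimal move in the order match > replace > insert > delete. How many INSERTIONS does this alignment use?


Edit distance = 1. Backtracking from cell (3, 3) with preference match > replace > insert > delete,
then listing the resulting alignment 'cbb' -> 'bbb' left to right:
  Step 1: replace c->b
  Step 2: keep 'b'
  Step 3: keep 'b'
Total insertions: 0

0


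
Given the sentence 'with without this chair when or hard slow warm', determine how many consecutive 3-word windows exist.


Word trigrams from [9] words:
  Trigram 1: (with without this)
  Trigram 2: (without this chair)
  Trigram 3: (this chair when)
  Trigram 4: (chair when or)
  Trigram 5: (when or hard)
  Trigram 6: (or hard slow)
  Trigram 7: (hard slow warm)
Total word trigrams: 9 - 2 = 7

7


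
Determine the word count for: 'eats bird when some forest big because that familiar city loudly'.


Counting words by splitting on spaces:
  Word 1: 'eats'
  Word 2: 'bird'
  Word 3: 'when'
  Word 4: 'some'
  Word 5: 'forest'
  Word 6: 'big'
  Word 7: 'because'
  Word 8: 'that'
  Word 9: 'familiar'
  Word 10: 'city'
  Word 11: 'loudly'
Total words: 11

11


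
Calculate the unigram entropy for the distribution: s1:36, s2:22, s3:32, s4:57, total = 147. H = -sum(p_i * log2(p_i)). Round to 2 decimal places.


Computing entropy H = -sum(p_i * log2(p_i)):
  s1: p = 36/147 = 0.2449, -p*log2(p) = 0.4971
  s2: p = 22/147 = 0.1497, -p*log2(p) = 0.4101
  s3: p = 32/147 = 0.2177, -p*log2(p) = 0.4788
  s4: p = 57/147 = 0.3878, -p*log2(p) = 0.5300
H = sum of terms = 1.9160
Rounded to 2 decimals: 1.92

1.92


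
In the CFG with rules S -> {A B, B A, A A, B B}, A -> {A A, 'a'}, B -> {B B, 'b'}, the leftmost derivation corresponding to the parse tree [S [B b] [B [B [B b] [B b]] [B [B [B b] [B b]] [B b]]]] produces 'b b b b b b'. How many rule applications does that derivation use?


Every bracketed nonterminal node [X ...] in the tree is produced by exactly one rule application.
Reading the tree off as a leftmost derivation:
  Step 1: S  =>  B B   (applied S -> B B)
  Step 2: B B  =>  b B   (applied B -> b)
  Step 3: b B  =>  b B B   (applied B -> B B)
  Step 4: b B B  =>  b B B B   (applied B -> B B)
  Step 5: b B B B  =>  b b B B   (applied B -> b)
  Step 6: b b B B  =>  b b b B   (applied B -> b)
  Step 7: b b b B  =>  b b b B B   (applied B -> B B)
  Step 8: b b b B B  =>  b b b B B B   (applied B -> B B)
  Step 9: b b b B B B  =>  b b b b B B   (applied B -> b)
  Step 10: b b b b B B  =>  b b b b b B   (applied B -> b)
  Step 11: b b b b b B  =>  b b b b b b   (applied B -> b)
Final yield: b b b b b b
Total rewrite steps: 11

11


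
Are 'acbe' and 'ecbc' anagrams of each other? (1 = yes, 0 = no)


Sort characters of 'acbe': 'abce'
Sort characters of 'ecbc': 'bcce'
Sorted forms differ -> they are NOT anagrams
Result: 0

0


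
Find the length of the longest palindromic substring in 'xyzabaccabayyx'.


Scanning 'xyzabaccabayyx' for palindromic substrings.
Substring at positions 3-10: 'abaccaba'.
Check: reverse('abaccaba') = 'abaccaba' -> palindrome confirmed.
Neighbouring characters ('z' / 'y') break symmetry, so it cannot extend further.
No longer palindromic substring exists; longest length = 8

8


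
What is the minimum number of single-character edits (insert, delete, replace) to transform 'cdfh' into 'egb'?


Building DP table for s1='cdfh' (len 4) and s2='egb' (len 3):
       e  g  b
    0  1  2  3
  c 1  1  2  3
  d 2  2  2  3
  f 3  3  3  3
  h 4  4  4  4
Edit distance = dp[4][3] = 4

4


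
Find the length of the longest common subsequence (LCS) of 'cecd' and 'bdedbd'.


DP table for LCS of 'cecd' and 'bdedbd':
       b  d  e  d  b  d
    0  0  0  0  0  0  0
  c 0  0  0  0  0  0  0
  e 0  0  0  1  1  1  1
  c 0  0  0  1  1  1  1
  d 0  0  1  1  2  2  2
LCS: 'ed'
LCS length = 2

2


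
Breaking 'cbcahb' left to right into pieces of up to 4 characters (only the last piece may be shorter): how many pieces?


'cbcahb' has 6 characters.
Chunking with max size 4:
  Chunk 1: 'cbca' (positions 0-3)
  Chunk 2: 'hb' (positions 4-5)
Total chunks: ceil(6 / 4) = 2

2


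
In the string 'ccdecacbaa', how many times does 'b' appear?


Scanning 'ccdecacbaa' for 'b':
  Position 7: 'b' -> MATCH (count: 1)
Total occurrences of 'b': 1

1


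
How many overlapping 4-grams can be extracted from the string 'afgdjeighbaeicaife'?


String 'afgdjeighbaeicaife' has length L = 18.
Number of overlapping n-grams = L - n + 1
Substituting: 18 - 4 + 1 = 15

15


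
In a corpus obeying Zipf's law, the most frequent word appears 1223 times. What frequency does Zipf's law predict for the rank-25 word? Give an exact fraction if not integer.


Zipf's law: freq(rank) = f1 / rank
f1 = 1223, rank = 25
freq = 1223 / 25
GCD(1223, 25) = 1
Simplified: 1223/25

1223/25


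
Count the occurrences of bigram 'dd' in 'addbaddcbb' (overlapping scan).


Scanning 'addbaddcbb' for bigram 'dd':
  Position 0: 'ad' -> no
  Position 1: 'dd' -> MATCH
  Position 2: 'db' -> no
  Position 3: 'ba' -> no
  Position 4: 'ad' -> no
  Position 5: 'dd' -> MATCH
  Position 6: 'dc' -> no
  Position 7: 'cb' -> no
  Position 8: 'bb' -> no
Total matches: 2

2


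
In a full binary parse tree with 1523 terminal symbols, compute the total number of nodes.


Leaf nodes (terminals): 1523
Internal nodes = n - 1 = 1523 - 1 = 1522
Total = leaves + internal = 1523 + 1522 = 3045

3045


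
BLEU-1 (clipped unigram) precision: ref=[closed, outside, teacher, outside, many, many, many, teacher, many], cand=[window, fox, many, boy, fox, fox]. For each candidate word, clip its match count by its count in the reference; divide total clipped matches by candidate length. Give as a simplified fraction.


Reference word counts: {'closed': 1, 'many': 4, 'outside': 2, 'teacher': 2}
Checking each candidate word (with clipping):
  'window' -> not in reference -> no match (matches: 0)
  'fox' -> not in reference -> no match (matches: 0)
  'many' -> in reference (ref count 4, used 1/4) -> match (matches: 1)
  'boy' -> not in reference -> no match (matches: 1)
  'fox' -> not in reference -> no match (matches: 1)
  'fox' -> not in reference -> no match (matches: 1)
Clipped matches: 1, Candidate length: 6
Precision = 1/6

1/6


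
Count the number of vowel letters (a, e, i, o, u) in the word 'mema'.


Scanning each character of 'mema':
  Position 1: 'm' -> consonant (running count: 0)
  Position 2: 'e' -> vowel (running count: 1)
  Position 3: 'm' -> consonant (running count: 1)
  Position 4: 'a' -> vowel (running count: 2)
Total vowels: 2

2


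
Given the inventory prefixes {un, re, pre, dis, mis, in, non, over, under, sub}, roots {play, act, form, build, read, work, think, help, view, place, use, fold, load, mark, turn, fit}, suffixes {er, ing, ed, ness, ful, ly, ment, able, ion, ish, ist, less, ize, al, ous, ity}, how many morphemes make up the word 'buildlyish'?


Segmenting 'buildlyish' against the inventory:
  'build' -> root (morpheme 1)
  'ly' -> suffix (morpheme 2)
  'ish' -> suffix (morpheme 3)
Total morphemes: 3

3


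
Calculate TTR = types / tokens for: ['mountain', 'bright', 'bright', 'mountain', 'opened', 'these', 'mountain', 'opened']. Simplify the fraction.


Tokens: 8
Unique types: ('bright', 'mountain', 'opened', 'these') = 4
TTR = 4/8
Simplify: divide both by 4 -> 1/2
TTR = 1/2

1/2


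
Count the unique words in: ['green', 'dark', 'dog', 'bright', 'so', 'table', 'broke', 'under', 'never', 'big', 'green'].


Listing all tokens and tracking unique types:
  Token 1: 'green' -> NEW (unique so far: 1)
  Token 2: 'dark' -> NEW (unique so far: 2)
  Token 3: 'dog' -> NEW (unique so far: 3)
  Token 4: 'bright' -> NEW (unique so far: 4)
  Token 5: 'so' -> NEW (unique so far: 5)
  Token 6: 'table' -> NEW (unique so far: 6)
  Token 7: 'broke' -> NEW (unique so far: 7)
  Token 8: 'under' -> NEW (unique so far: 8)
  Token 9: 'never' -> NEW (unique so far: 9)
  Token 10: 'big' -> NEW (unique so far: 10)
  Token 11: 'green' -> duplicate (unique so far: 10)
Unique types: ('big', 'bright', 'broke', 'dark', 'dog', 'green', 'never', 'so', 'table', 'under')
Vocabulary size: 10

10


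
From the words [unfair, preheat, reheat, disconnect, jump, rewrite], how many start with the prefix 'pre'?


Checking each word for prefix 'pre':
  'unfair' -> no (count: 0)
  'preheat' -> YES, starts with 'pre' (count: 1)
  'reheat' -> no (count: 1)
  'disconnect' -> no (count: 1)
  'jump' -> no (count: 1)
  'rewrite' -> no (count: 1)
Total with prefix 'pre': 1

1


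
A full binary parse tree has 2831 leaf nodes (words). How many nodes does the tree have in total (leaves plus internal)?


Leaf nodes (terminals): 2831
Internal nodes = n - 1 = 2831 - 1 = 2830
Total = leaves + internal = 2831 + 2830 = 5661

5661


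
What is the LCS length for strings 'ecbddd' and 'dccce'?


DP table for LCS of 'ecbddd' and 'dccce':
       d  c  c  c  e
    0  0  0  0  0  0
  e 0  0  0  0  0  1
  c 0  0  1  1  1  1
  b 0  0  1  1  1  1
  d 0  1  1  1  1  1
  d 0  1  1  1  1  1
  d 0  1  1  1  1  1
LCS: 'e'
LCS length = 1

1


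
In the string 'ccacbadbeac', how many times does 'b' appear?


Scanning 'ccacbadbeac' for 'b':
  Position 4: 'b' -> MATCH (count: 1)
  Position 7: 'b' -> MATCH (count: 2)
Total occurrences of 'b': 2

2


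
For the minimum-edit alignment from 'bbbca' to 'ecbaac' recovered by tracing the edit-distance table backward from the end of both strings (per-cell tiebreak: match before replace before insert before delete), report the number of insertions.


Edit distance = 4. Backtracking from cell (5, 6) with preference match > replace > insert > delete,
then listing the resulting alignment 'bbbca' -> 'ecbaac' left to right:
  Step 1: replace b->e
  Step 2: replace b->c
  Step 3: keep 'b'
  Step 4: replace c->a
  Step 5: keep 'a'
  Step 6: insert 'c' [insertion #1]
Total insertions: 1

1


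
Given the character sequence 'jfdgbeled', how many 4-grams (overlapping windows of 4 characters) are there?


String 'jfdgbeled' has length L = 9.
Number of overlapping n-grams = L - n + 1
Substituting: 9 - 4 + 1 = 6

6


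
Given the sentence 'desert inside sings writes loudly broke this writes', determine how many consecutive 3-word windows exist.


Word trigrams from [8] words:
  Trigram 1: (desert inside sings)
  Trigram 2: (inside sings writes)
  Trigram 3: (sings writes loudly)
  Trigram 4: (writes loudly broke)
  Trigram 5: (loudly broke this)
  Trigram 6: (broke this writes)
Total word trigrams: 8 - 2 = 6

6


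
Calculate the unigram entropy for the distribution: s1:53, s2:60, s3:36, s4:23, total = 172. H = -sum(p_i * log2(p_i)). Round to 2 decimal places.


Computing entropy H = -sum(p_i * log2(p_i)):
  s1: p = 53/172 = 0.3081, -p*log2(p) = 0.5233
  s2: p = 60/172 = 0.3488, -p*log2(p) = 0.5300
  s3: p = 36/172 = 0.2093, -p*log2(p) = 0.4723
  s4: p = 23/172 = 0.1337, -p*log2(p) = 0.3882
H = sum of terms = 1.9138
Rounded to 2 decimals: 1.91

1.91


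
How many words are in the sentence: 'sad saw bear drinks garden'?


Counting words by splitting on spaces:
  Word 1: 'sad'
  Word 2: 'saw'
  Word 3: 'bear'
  Word 4: 'drinks'
  Word 5: 'garden'
Total words: 5

5


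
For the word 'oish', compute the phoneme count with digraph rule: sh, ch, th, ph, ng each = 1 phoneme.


Parsing 'oish' greedily, digraphs first:
  'o' -> vowel phoneme (phonemes so far: 1)
  'i' -> vowel phoneme (phonemes so far: 2)
  'sh' -> digraph (1 consonant phoneme) (phonemes so far: 3)
Total phonemes: 3

3


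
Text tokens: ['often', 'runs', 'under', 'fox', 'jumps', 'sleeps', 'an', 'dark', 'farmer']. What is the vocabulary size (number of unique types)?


Listing all tokens and tracking unique types:
  Token 1: 'often' -> NEW (unique so far: 1)
  Token 2: 'runs' -> NEW (unique so far: 2)
  Token 3: 'under' -> NEW (unique so far: 3)
  Token 4: 'fox' -> NEW (unique so far: 4)
  Token 5: 'jumps' -> NEW (unique so far: 5)
  Token 6: 'sleeps' -> NEW (unique so far: 6)
  Token 7: 'an' -> NEW (unique so far: 7)
  Token 8: 'dark' -> NEW (unique so far: 8)
  Token 9: 'farmer' -> NEW (unique so far: 9)
Unique types: ('an', 'dark', 'farmer', 'fox', 'jumps', 'often', 'runs', 'sleeps', 'under')
Vocabulary size: 9

9


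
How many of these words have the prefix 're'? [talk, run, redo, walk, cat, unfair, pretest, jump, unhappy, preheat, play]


Checking each word for prefix 're':
  'talk' -> no (count: 0)
  'run' -> no (count: 0)
  'redo' -> YES, starts with 're' (count: 1)
  'walk' -> no (count: 1)
  'cat' -> no (count: 1)
  'unfair' -> no (count: 1)
  'pretest' -> no (count: 1)
  'jump' -> no (count: 1)
  'unhappy' -> no (count: 1)
  'preheat' -> no (count: 1)
  'play' -> no (count: 1)
Total with prefix 're': 1

1


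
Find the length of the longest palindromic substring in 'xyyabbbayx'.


Scanning 'xyyabbbayx' for palindromic substrings.
Substring at positions 2-8: 'yabbbay'.
Check: reverse('yabbbay') = 'yabbbay' -> palindrome confirmed.
Neighbouring characters ('y' / 'x') break symmetry, so it cannot extend further.
No longer palindromic substring exists; longest length = 7

7


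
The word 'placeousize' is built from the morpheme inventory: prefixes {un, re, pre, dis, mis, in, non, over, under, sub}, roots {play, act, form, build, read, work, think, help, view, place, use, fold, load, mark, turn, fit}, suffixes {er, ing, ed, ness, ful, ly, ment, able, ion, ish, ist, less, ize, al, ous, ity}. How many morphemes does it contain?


Segmenting 'placeousize' against the inventory:
  'place' -> root (morpheme 1)
  'ous' -> suffix (morpheme 2)
  'ize' -> suffix (morpheme 3)
Total morphemes: 3

3


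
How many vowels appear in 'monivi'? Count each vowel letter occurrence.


Scanning each character of 'monivi':
  Position 1: 'm' -> consonant (running count: 0)
  Position 2: 'o' -> vowel (running count: 1)
  Position 3: 'n' -> consonant (running count: 1)
  Position 4: 'i' -> vowel (running count: 2)
  Position 5: 'v' -> consonant (running count: 2)
  Position 6: 'i' -> vowel (running count: 3)
Total vowels: 3

3


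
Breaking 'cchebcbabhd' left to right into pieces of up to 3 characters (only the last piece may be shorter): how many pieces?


'cchebcbabhd' has 11 characters.
Chunking with max size 3:
  Chunk 1: 'cch' (positions 0-2)
  Chunk 2: 'ebc' (positions 3-5)
  Chunk 3: 'bab' (positions 6-8)
  Chunk 4: 'hd' (positions 9-10)
Total chunks: ceil(11 / 3) = 4

4


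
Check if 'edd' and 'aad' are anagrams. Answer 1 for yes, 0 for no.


Sort characters of 'edd': 'dde'
Sort characters of 'aad': 'aad'
Sorted forms differ -> they are NOT anagrams
Result: 0

0


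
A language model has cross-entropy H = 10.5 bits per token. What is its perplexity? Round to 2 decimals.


Perplexity formula: PP = 2^H
H = 10.5
PP = 2^10.5
Decompose: 2^10.5 = 2^10 * 2^0.5 = 2^10 * sqrt(2)
2^10 = 1024, sqrt(2) ~ 1.4142136
PP ~ 1024 * 1.4142136 = 1448.1547264
Rounded to 2 decimals: 1448.15

1448.15


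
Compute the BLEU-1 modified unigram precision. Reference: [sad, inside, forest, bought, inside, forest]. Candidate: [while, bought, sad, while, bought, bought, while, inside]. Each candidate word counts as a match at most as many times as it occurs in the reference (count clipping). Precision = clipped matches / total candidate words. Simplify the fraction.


Reference word counts: {'bought': 1, 'forest': 2, 'inside': 2, 'sad': 1}
Checking each candidate word (with clipping):
  'while' -> not in reference -> no match (matches: 0)
  'bought' -> in reference (ref count 1, used 1/1) -> match (matches: 1)
  'sad' -> in reference (ref count 1, used 1/1) -> match (matches: 2)
  'while' -> not in reference -> no match (matches: 2)
  'bought' -> ref count 1 already used up (1/1) -> clipped, no match (matches: 2)
  'bought' -> ref count 1 already used up (1/1) -> clipped, no match (matches: 2)
  'while' -> not in reference -> no match (matches: 2)
  'inside' -> in reference (ref count 2, used 1/2) -> match (matches: 3)
Clipped matches: 3, Candidate length: 8
Precision = 3/8

3/8


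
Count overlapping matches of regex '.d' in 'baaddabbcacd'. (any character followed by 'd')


Pattern: .d means any character followed by 'd'.
Scanning 'baaddabbcacd' position-by-position:
  Pos 0: window 'ba' -> no
  Pos 1: window 'aa' -> no
  Pos 2: window 'ad' -> MATCH
  Pos 3: window 'dd' -> MATCH
  Pos 4: window 'da' -> no
  Pos 5: window 'ab' -> no
  Pos 6: window 'bb' -> no
  Pos 7: window 'bc' -> no
  Pos 8: window 'ca' -> no
  Pos 9: window 'ac' -> no
  Pos 10: window 'cd' -> MATCH
  Pos 11: window 'd' -> no
Total matches: 3

3


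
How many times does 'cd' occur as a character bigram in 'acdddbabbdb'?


Scanning 'acdddbabbdb' for bigram 'cd':
  Position 0: 'ac' -> no
  Position 1: 'cd' -> MATCH
  Position 2: 'dd' -> no
  Position 3: 'dd' -> no
  Position 4: 'db' -> no
  Position 5: 'ba' -> no
  Position 6: 'ab' -> no
  Position 7: 'bb' -> no
  Position 8: 'bd' -> no
  Position 9: 'db' -> no
Total matches: 1

1


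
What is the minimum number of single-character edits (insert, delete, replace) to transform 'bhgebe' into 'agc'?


Building DP table for s1='bhgebe' (len 6) and s2='agc' (len 3):
       a  g  c
    0  1  2  3
  b 1  1  2  3
  h 2  2  2  3
  g 3  3  2  3
  e 4  4  3  3
  b 5  5  4  4
  e 6  6  5  5
Edit distance = dp[6][3] = 5

5


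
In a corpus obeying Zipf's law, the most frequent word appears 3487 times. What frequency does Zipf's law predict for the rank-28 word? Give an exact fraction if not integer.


Zipf's law: freq(rank) = f1 / rank
f1 = 3487, rank = 28
freq = 3487 / 28
GCD(3487, 28) = 1
Simplified: 3487/28

3487/28


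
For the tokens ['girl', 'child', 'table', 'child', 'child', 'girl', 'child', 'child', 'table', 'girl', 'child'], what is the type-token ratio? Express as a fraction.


Tokens: 11
Unique types: ('child', 'girl', 'table') = 3
TTR = 3/11
Already in lowest terms.

3/11


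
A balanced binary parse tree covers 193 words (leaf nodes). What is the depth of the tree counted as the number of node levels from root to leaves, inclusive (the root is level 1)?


In a balanced binary tree with n leaves the deepest leaf is ceil(log2(n)) edges below the root,
so counting node levels inclusive of root and leaves gives ceil(log2(n)) + 1 levels.
log2(193) = 7.5925
ceil(7.5925) = 8
levels = 8 + 1 = 9

9


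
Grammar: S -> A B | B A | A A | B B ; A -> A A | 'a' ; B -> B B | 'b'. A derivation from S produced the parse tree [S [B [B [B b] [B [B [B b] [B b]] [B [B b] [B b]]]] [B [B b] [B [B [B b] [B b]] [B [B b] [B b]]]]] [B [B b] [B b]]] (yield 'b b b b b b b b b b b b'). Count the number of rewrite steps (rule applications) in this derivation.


Every bracketed nonterminal node [X ...] in the tree is produced by exactly one rule application.
Reading the tree off as a leftmost derivation:
  Step 1: S  =>  B B   (applied S -> B B)
  Step 2: B B  =>  B B B   (applied B -> B B)
  Step 3: B B B  =>  B B B B   (applied B -> B B)
  Step 4: B B B B  =>  b B B B   (applied B -> b)
  Step 5: b B B B  =>  b B B B B   (applied B -> B B)
  Step 6: b B B B B  =>  b B B B B B   (applied B -> B B)
  Step 7: b B B B B B  =>  b b B B B B   (applied B -> b)
  Step 8: b b B B B B  =>  b b b B B B   (applied B -> b)
  Step 9: b b b B B B  =>  b b b B B B B   (applied B -> B B)
  Step 10: b b b B B B B  =>  b b b b B B B   (applied B -> b)
  Step 11: b b b b B B B  =>  b b b b b B B   (applied B -> b)
  Step 12: b b b b b B B  =>  b b b b b B B B   (applied B -> B B)
  Step 13: b b b b b B B B  =>  b b b b b b B B   (applied B -> b)
  Step 14: b b b b b b B B  =>  b b b b b b B B B   (applied B -> B B)
  Step 15: b b b b b b B B B  =>  b b b b b b B B B B   (applied B -> B B)
  Step 16: b b b b b b B B B B  =>  b b b b b b b B B B   (applied B -> b)
  Step 17: b b b b b b b B B B  =>  b b b b b b b b B B   (applied B -> b)
  Step 18: b b b b b b b b B B  =>  b b b b b b b b B B B   (applied B -> B B)
  Step 19: b b b b b b b b B B B  =>  b b b b b b b b b B B   (applied B -> b)
  Step 20: b b b b b b b b b B B  =>  b b b b b b b b b b B   (applied B -> b)
  Step 21: b b b b b b b b b b B  =>  b b b b b b b b b b B B   (applied B -> B B)
  Step 22: b b b b b b b b b b B B  =>  b b b b b b b b b b b B   (applied B -> b)
  Step 23: b b b b b b b b b b b B  =>  b b b b b b b b b b b b   (applied B -> b)
Final yield: b b b b b b b b b b b b
Total rewrite steps: 23

23


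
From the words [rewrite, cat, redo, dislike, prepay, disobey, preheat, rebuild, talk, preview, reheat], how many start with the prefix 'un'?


Checking each word for prefix 'un':
  'rewrite' -> no (count: 0)
  'cat' -> no (count: 0)
  'redo' -> no (count: 0)
  'dislike' -> no (count: 0)
  'prepay' -> no (count: 0)
  'disobey' -> no (count: 0)
  'preheat' -> no (count: 0)
  'rebuild' -> no (count: 0)
  'talk' -> no (count: 0)
  'preview' -> no (count: 0)
  'reheat' -> no (count: 0)
Total with prefix 'un': 0

0


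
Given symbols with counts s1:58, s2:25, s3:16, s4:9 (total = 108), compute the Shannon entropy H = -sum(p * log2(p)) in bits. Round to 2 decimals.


Computing entropy H = -sum(p_i * log2(p_i)):
  s1: p = 58/108 = 0.5370, -p*log2(p) = 0.4817
  s2: p = 25/108 = 0.2315, -p*log2(p) = 0.4887
  s3: p = 16/108 = 0.1481, -p*log2(p) = 0.4081
  s4: p = 9/108 = 0.0833, -p*log2(p) = 0.2987
H = sum of terms = 1.6772
Rounded to 2 decimals: 1.68

1.68


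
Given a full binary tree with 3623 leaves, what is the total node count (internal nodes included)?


Leaf nodes (terminals): 3623
Internal nodes = n - 1 = 3623 - 1 = 3622
Total = leaves + internal = 3623 + 3622 = 7245

7245


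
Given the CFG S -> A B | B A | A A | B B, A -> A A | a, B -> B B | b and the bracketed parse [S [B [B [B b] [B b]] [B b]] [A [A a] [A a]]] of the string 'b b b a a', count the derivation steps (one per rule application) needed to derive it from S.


Every bracketed nonterminal node [X ...] in the tree is produced by exactly one rule application.
Reading the tree off as a leftmost derivation:
  Step 1: S  =>  B A   (applied S -> B A)
  Step 2: B A  =>  B B A   (applied B -> B B)
  Step 3: B B A  =>  B B B A   (applied B -> B B)
  Step 4: B B B A  =>  b B B A   (applied B -> b)
  Step 5: b B B A  =>  b b B A   (applied B -> b)
  Step 6: b b B A  =>  b b b A   (applied B -> b)
  Step 7: b b b A  =>  b b b A A   (applied A -> A A)
  Step 8: b b b A A  =>  b b b a A   (applied A -> a)
  Step 9: b b b a A  =>  b b b a a   (applied A -> a)
Final yield: b b b a a
Total rewrite steps: 9

9


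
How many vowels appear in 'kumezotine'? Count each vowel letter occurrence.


Scanning each character of 'kumezotine':
  Position 1: 'k' -> consonant (running count: 0)
  Position 2: 'u' -> vowel (running count: 1)
  Position 3: 'm' -> consonant (running count: 1)
  Position 4: 'e' -> vowel (running count: 2)
  Position 5: 'z' -> consonant (running count: 2)
  Position 6: 'o' -> vowel (running count: 3)
  Position 7: 't' -> consonant (running count: 3)
  Position 8: 'i' -> vowel (running count: 4)
  Position 9: 'n' -> consonant (running count: 4)
  Position 10: 'e' -> vowel (running count: 5)
Total vowels: 5

5


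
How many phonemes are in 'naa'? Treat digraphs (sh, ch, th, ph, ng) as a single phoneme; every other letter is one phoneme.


Parsing 'naa' greedily, digraphs first:
  'n' -> consonant phoneme (phonemes so far: 1)
  'a' -> vowel phoneme (phonemes so far: 2)
  'a' -> vowel phoneme (phonemes so far: 3)
Total phonemes: 3

3


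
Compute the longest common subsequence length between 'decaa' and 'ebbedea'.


DP table for LCS of 'decaa' and 'ebbedea':
       e  b  b  e  d  e  a
    0  0  0  0  0  0  0  0
  d 0  0  0  0  0  1  1  1
  e 0  1  1  1  1  1  2  2
  c 0  1  1  1  1  1  2  2
  a 0  1  1  1  1  1  2  3
  a 0  1  1  1  1  1  2  3
LCS: 'dea'
LCS length = 3

3


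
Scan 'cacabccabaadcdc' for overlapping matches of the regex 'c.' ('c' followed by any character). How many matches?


Pattern: c. means 'c' followed by any character.
Scanning 'cacabccabaadcdc' position-by-position:
  Pos 0: window 'ca' -> MATCH
  Pos 1: window 'ac' -> no
  Pos 2: window 'ca' -> MATCH
  Pos 3: window 'ab' -> no
  Pos 4: window 'bc' -> no
  Pos 5: window 'cc' -> MATCH
  Pos 6: window 'ca' -> MATCH
  Pos 7: window 'ab' -> no
  Pos 8: window 'ba' -> no
  Pos 9: window 'aa' -> no
  Pos 10: window 'ad' -> no
  Pos 11: window 'dc' -> no
  Pos 12: window 'cd' -> MATCH
  Pos 13: window 'dc' -> no
  Pos 14: window 'c' -> no
Total matches: 5

5


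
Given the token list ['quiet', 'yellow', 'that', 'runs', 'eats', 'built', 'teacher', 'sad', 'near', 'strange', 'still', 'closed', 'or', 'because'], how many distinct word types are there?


Listing all tokens and tracking unique types:
  Token 1: 'quiet' -> NEW (unique so far: 1)
  Token 2: 'yellow' -> NEW (unique so far: 2)
  Token 3: 'that' -> NEW (unique so far: 3)
  Token 4: 'runs' -> NEW (unique so far: 4)
  Token 5: 'eats' -> NEW (unique so far: 5)
  Token 6: 'built' -> NEW (unique so far: 6)
  Token 7: 'teacher' -> NEW (unique so far: 7)
  Token 8: 'sad' -> NEW (unique so far: 8)
  Token 9: 'near' -> NEW (unique so far: 9)
  Token 10: 'strange' -> NEW (unique so far: 10)
  Token 11: 'still' -> NEW (unique so far: 11)
  Token 12: 'closed' -> NEW (unique so far: 12)
  Token 13: 'or' -> NEW (unique so far: 13)
  Token 14: 'because' -> NEW (unique so far: 14)
Unique types: ('because', 'built', 'closed', 'eats', 'near', 'or', 'quiet', 'runs', 'sad', 'still', 'strange', 'teacher', 'that', 'yellow')
Vocabulary size: 14

14


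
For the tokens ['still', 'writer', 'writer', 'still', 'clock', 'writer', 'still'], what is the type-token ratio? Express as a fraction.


Tokens: 7
Unique types: ('clock', 'still', 'writer') = 3
TTR = 3/7
Already in lowest terms.

3/7


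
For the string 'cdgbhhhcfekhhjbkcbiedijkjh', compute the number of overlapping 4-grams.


String 'cdgbhhhcfekhhjbkcbiedijkjh' has length L = 26.
Number of overlapping n-grams = L - n + 1
Substituting: 26 - 4 + 1 = 23

23


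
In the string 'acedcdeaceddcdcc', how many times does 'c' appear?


Scanning 'acedcdeaceddcdcc' for 'c':
  Position 1: 'c' -> MATCH (count: 1)
  Position 4: 'c' -> MATCH (count: 2)
  Position 8: 'c' -> MATCH (count: 3)
  Position 12: 'c' -> MATCH (count: 4)
  Position 14: 'c' -> MATCH (count: 5)
  Position 15: 'c' -> MATCH (count: 6)
Total occurrences of 'c': 6

6


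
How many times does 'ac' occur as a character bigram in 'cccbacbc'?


Scanning 'cccbacbc' for bigram 'ac':
  Position 0: 'cc' -> no
  Position 1: 'cc' -> no
  Position 2: 'cb' -> no
  Position 3: 'ba' -> no
  Position 4: 'ac' -> MATCH
  Position 5: 'cb' -> no
  Position 6: 'bc' -> no
Total matches: 1

1


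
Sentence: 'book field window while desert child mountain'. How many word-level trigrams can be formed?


Word trigrams from [7] words:
  Trigram 1: (book field window)
  Trigram 2: (field window while)
  Trigram 3: (window while desert)
  Trigram 4: (while desert child)
  Trigram 5: (desert child mountain)
Total word trigrams: 7 - 2 = 5

5


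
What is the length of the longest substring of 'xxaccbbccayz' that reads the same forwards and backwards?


Scanning 'xxaccbbccayz' for palindromic substrings.
Substring at positions 2-9: 'accbbcca'.
Check: reverse('accbbcca') = 'accbbcca' -> palindrome confirmed.
Neighbouring characters ('x' / 'y') break symmetry, so it cannot extend further.
No longer palindromic substring exists; longest length = 8

8


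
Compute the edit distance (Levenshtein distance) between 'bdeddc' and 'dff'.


Building DP table for s1='bdeddc' (len 6) and s2='dff' (len 3):
       d  f  f
    0  1  2  3
  b 1  1  2  3
  d 2  1  2  3
  e 3  2  2  3
  d 4  3  3  3
  d 5  4  4  4
  c 6  5  5  5
Edit distance = dp[6][3] = 5

5


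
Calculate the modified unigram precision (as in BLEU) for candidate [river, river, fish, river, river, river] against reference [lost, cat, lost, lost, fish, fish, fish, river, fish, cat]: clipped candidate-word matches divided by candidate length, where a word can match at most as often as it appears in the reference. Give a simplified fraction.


Reference word counts: {'cat': 2, 'fish': 4, 'lost': 3, 'river': 1}
Checking each candidate word (with clipping):
  'river' -> in reference (ref count 1, used 1/1) -> match (matches: 1)
  'river' -> ref count 1 already used up (1/1) -> clipped, no match (matches: 1)
  'fish' -> in reference (ref count 4, used 1/4) -> match (matches: 2)
  'river' -> ref count 1 already used up (1/1) -> clipped, no match (matches: 2)
  'river' -> ref count 1 already used up (1/1) -> clipped, no match (matches: 2)
  'river' -> ref count 1 already used up (1/1) -> clipped, no match (matches: 2)
Clipped matches: 2, Candidate length: 6
Precision = 2/6 = 1/3

1/3
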